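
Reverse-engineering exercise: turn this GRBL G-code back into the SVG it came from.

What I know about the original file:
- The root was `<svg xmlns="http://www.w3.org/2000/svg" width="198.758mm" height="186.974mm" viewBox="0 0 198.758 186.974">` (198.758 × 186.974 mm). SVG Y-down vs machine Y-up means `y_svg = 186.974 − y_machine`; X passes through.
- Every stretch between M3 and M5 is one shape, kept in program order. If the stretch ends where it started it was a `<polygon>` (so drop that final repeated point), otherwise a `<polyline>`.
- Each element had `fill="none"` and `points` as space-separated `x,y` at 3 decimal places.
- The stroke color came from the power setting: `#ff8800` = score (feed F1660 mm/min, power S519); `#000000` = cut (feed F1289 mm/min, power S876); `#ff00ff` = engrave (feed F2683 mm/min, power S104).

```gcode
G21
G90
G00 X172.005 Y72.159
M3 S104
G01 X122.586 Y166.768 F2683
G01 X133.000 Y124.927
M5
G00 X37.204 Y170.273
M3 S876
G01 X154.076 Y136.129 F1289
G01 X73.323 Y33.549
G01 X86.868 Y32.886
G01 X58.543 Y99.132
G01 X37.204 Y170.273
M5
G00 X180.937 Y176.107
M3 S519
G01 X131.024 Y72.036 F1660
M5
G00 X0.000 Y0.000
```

<svg xmlns="http://www.w3.org/2000/svg" width="198.758mm" height="186.974mm" viewBox="0 0 198.758 186.974">
  <polyline points="172.005,114.815 122.586,20.206 133.000,62.047" fill="none" stroke="#ff00ff"/>
  <polygon points="37.204,16.701 154.076,50.845 73.323,153.425 86.868,154.088 58.543,87.842" fill="none" stroke="#000000"/>
  <polyline points="180.937,10.867 131.024,114.938" fill="none" stroke="#ff8800"/>
</svg>

Each laser-on run becomes one SVG element. Flip Y back into SVG space with y_svg = 186.974 − y_machine.

Run 1: the run's S104 means `#ff00ff` (engrave). The run is open, so emit a `<polyline>` with points (Y-flipped): 172.005,114.815 122.586,20.206 133.000,62.047.

Run 2: S876 ⇒ cut layer `#000000`. The run returns to its start, so emit a `<polygon>` with points (Y-flipped): 37.204,16.701 154.076,50.845 73.323,153.425 86.868,154.088 58.543,87.842.

Run 3: the run's S519 means `#ff8800` (score). The run is open, so emit a `<polyline>` with points (Y-flipped): 180.937,10.867 131.024,114.938.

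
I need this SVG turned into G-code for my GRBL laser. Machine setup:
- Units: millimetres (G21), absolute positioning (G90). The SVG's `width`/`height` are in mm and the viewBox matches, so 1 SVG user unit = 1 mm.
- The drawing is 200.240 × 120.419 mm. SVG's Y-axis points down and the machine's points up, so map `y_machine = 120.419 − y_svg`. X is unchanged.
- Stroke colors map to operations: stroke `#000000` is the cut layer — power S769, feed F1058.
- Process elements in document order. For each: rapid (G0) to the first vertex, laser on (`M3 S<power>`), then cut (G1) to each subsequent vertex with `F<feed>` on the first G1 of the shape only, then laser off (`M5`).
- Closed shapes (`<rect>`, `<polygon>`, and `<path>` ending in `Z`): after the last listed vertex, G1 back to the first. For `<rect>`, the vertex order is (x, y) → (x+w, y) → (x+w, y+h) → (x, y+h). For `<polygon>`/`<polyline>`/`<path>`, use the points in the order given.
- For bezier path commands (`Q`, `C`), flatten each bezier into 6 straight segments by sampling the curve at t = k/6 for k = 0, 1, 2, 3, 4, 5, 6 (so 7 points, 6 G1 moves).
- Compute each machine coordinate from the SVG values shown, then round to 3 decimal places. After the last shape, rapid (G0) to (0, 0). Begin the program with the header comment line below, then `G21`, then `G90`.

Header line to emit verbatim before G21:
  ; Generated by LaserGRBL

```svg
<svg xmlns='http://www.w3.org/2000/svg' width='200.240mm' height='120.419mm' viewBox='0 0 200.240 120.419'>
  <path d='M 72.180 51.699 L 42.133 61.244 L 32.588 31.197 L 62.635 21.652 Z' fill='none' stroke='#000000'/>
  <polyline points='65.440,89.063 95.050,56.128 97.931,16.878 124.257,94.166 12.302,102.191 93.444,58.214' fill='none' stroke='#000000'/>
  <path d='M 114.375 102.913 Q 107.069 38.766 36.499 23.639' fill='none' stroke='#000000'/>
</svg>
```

; Generated by LaserGRBL
G21
G90
G0 X72.180 Y68.720
M3 S769
G1 X42.133 Y59.175 F1058
G1 X32.588 Y89.222
G1 X62.635 Y98.767
G1 X72.180 Y68.720
M5
G0 X65.440 Y31.356
M3 S769
G1 X95.050 Y64.291 F1058
G1 X97.931 Y103.541
G1 X124.257 Y26.253
G1 X12.302 Y18.228
G1 X93.444 Y62.205
M5
G0 X114.375 Y17.506
M3 S769
G1 X110.182 Y37.527 F1058
G1 X102.475 Y54.824
G1 X91.253 Y69.398
G1 X76.516 Y81.249
G1 X58.265 Y90.376
G1 X36.499 Y96.780
M5
G0 X0.000 Y0.000

Since the viewBox matches the mm dimensions, user units are millimetres directly. The only transform is the Y-flip y_m = 120.419 − y_svg.

Shape 1 is a regular polygon drawn with `<path>`. Its stroke #000000 means cut at S769, F1058. After flipping Y the toolpath is (72.180,68.720) → (42.133,59.175) → (32.588,89.222) → (62.635,98.767) → (72.180,68.720), returning to the start.

Shape 2 is a open polyline drawn with `<polyline>`. Its stroke #000000 means cut at S769, F1058. After flipping Y the toolpath is (65.440,31.356) → (95.050,64.291) → (97.931,103.541) → (124.257,26.253) → (12.302,18.228) → (93.444,62.205).

Shape 3 is a quadratic bezier drawn with `<path>`. Its stroke #000000 means cut at S769, F1058. After flipping Y the toolpath is (114.375,17.506) → (110.182,37.527) → (102.475,54.824) → (91.253,69.398) → (76.516,81.249) → (58.265,90.376) → (36.499,96.780).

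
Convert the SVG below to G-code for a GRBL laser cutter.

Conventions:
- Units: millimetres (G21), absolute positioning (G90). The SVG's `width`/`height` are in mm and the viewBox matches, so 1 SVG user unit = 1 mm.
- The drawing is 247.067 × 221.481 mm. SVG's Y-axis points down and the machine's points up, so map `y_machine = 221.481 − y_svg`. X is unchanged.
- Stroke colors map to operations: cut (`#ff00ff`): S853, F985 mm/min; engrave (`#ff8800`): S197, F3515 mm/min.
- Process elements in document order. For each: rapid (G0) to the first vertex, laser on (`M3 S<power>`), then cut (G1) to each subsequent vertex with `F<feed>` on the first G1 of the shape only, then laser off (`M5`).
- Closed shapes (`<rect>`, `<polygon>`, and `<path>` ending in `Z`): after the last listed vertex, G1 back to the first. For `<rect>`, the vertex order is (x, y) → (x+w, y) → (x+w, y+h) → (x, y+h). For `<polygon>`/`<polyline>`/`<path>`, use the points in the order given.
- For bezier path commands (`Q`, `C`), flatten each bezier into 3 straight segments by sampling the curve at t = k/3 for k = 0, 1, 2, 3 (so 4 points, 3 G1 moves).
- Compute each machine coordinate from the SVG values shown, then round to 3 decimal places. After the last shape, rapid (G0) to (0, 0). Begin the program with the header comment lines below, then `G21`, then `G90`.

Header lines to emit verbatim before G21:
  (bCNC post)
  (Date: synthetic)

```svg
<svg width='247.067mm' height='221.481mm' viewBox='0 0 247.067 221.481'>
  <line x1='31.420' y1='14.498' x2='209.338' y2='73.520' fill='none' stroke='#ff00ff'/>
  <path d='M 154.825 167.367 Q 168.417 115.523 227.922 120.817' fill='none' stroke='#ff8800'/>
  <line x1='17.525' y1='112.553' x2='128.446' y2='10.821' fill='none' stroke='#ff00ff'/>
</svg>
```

(bCNC post)
(Date: synthetic)
G21
G90
G0 X31.420 Y206.983
M3 S853
G1 X209.338 Y147.961 F985
M5
G0 X154.825 Y54.114
M3 S197
G1 X168.988 Y82.328 F3515
G1 X193.353 Y97.845
G1 X227.922 Y100.664
M5
G0 X17.525 Y108.928
M3 S853
G1 X128.446 Y210.660 F985
M5
G0 X0.000 Y0.000

viewBox `0 0 247.067 221.481` with mm width/height → 1 unit = 1 mm. Flip: y_m = 221.481 − y_svg.

**Shape 1** — `<line>` line segment, stroke `#ff00ff` → cut (S853, F985). Machine vertices: (31.420,206.983) → (209.338,147.961). Open path.

**Shape 2** — `<path>` quadratic bezier, stroke `#ff8800` → engrave (S197, F3515). Control points (SVG): P0=(154.825,167.367), P1=(168.417,115.523), P2=(227.922,120.817); sampled at t=k/3. Machine vertices: (154.825,54.114) → (168.988,82.328) → (193.353,97.845) → (227.922,100.664). Open path.

**Shape 3** — `<line>` line segment, stroke `#ff00ff` → cut (S853, F985). Machine vertices: (17.525,108.928) → (128.446,210.660). Open path.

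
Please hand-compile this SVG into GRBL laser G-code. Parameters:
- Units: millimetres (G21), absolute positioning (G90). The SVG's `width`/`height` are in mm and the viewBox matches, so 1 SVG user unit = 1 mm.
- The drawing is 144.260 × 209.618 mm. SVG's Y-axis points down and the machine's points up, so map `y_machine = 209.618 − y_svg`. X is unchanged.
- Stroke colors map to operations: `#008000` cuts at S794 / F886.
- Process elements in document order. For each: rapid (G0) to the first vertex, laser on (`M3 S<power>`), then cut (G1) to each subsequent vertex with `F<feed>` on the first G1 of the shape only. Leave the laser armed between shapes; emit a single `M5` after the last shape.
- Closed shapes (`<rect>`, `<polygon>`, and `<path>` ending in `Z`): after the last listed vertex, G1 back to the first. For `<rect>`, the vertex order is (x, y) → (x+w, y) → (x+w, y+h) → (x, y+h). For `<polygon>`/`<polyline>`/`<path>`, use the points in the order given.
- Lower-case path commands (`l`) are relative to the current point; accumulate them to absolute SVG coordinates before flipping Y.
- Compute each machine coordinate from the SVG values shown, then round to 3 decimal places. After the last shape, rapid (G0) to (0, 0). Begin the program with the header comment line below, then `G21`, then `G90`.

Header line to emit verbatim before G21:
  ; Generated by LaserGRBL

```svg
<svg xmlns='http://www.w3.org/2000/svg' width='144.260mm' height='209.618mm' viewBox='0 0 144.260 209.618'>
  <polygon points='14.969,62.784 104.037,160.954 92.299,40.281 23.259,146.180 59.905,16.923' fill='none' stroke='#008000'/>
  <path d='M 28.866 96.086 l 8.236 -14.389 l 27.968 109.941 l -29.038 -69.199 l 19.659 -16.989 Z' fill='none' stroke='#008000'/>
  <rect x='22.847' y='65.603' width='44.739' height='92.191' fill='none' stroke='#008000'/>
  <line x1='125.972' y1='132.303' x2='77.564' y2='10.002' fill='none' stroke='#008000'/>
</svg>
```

viewBox `0 0 144.260 209.618` with mm width/height → 1 unit = 1 mm. Flip: y_m = 209.618 − y_svg.

**Shape 1** — `<polygon>` closed polygon, stroke `#008000` → cut (S794, F886). Machine vertices: (14.969,146.834) → (104.037,48.664) → (92.299,169.337) → (23.259,63.438) → (59.905,192.695) → (14.969,146.834). Closed: final G1 returns to the first vertex.

**Shape 2** — `<path>` closed polygon, stroke `#008000` → cut (S794, F886). Machine vertices: (28.866,113.532) → (37.102,127.921) → (65.070,17.980) → (36.032,87.179) → (55.691,104.168) → (28.866,113.532). Closed: final G1 returns to the first vertex.

**Shape 3** — `<rect>` rectangle, stroke `#008000` → cut (S794, F886). Machine vertices: (22.847,144.015) → (67.586,144.015) → (67.586,51.824) → (22.847,51.824) → (22.847,144.015). Closed: final G1 returns to the first vertex.

**Shape 4** — `<line>` line segment, stroke `#008000` → cut (S794, F886). Machine vertices: (125.972,77.315) → (77.564,199.616). Open path.

; Generated by LaserGRBL
G21
G90
G0 X14.969 Y146.834
M3 S794
G1 X104.037 Y48.664 F886
G1 X92.299 Y169.337
G1 X23.259 Y63.438
G1 X59.905 Y192.695
G1 X14.969 Y146.834
G0 X28.866 Y113.532
M3 S794
G1 X37.102 Y127.921 F886
G1 X65.070 Y17.980
G1 X36.032 Y87.179
G1 X55.691 Y104.168
G1 X28.866 Y113.532
G0 X22.847 Y144.015
M3 S794
G1 X67.586 Y144.015 F886
G1 X67.586 Y51.824
G1 X22.847 Y51.824
G1 X22.847 Y144.015
G0 X125.972 Y77.315
M3 S794
G1 X77.564 Y199.616 F886
M5
G0 X0.000 Y0.000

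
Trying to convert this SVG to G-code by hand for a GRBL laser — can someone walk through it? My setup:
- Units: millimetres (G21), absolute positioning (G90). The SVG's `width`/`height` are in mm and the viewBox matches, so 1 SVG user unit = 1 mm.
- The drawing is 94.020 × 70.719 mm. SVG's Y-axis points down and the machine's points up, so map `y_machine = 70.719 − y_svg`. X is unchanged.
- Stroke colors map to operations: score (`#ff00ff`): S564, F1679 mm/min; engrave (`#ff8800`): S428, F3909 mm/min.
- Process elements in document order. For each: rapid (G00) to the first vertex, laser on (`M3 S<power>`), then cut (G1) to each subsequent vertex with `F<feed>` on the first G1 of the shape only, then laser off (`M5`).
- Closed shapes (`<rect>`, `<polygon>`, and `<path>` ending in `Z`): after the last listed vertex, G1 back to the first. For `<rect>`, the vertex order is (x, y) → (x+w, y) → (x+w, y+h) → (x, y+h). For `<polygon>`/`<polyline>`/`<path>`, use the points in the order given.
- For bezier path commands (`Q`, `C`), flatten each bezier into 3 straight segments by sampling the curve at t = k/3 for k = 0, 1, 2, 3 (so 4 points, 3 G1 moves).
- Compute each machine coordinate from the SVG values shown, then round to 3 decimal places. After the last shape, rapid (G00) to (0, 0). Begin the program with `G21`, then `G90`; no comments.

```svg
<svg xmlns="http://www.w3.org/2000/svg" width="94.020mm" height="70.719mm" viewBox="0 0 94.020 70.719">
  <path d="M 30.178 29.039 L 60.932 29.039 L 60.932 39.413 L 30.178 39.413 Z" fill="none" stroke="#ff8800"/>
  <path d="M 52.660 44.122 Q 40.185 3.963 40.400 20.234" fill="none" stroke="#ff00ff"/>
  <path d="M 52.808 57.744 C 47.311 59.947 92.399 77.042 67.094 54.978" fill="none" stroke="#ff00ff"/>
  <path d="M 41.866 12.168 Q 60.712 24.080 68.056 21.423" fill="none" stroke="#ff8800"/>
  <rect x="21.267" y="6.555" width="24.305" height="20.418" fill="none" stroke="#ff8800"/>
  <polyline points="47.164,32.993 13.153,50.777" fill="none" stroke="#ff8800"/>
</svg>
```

G21
G90
G00 X30.178 Y41.680
M3 S428
G1 X60.932 Y41.680 F3909
G1 X60.932 Y31.306
G1 X30.178 Y31.306
G1 X30.178 Y41.680
M5
G00 X52.660 Y26.597
M3 S564
G1 X45.753 Y47.100 F1679
G1 X41.667 Y55.062
G1 X40.400 Y50.485
M5
G00 X52.808 Y12.975
M3 S564
G1 X59.692 Y7.810 F1679
G1 X73.415 Y4.728
G1 X67.094 Y15.741
M5
G00 X41.866 Y58.551
M3 S428
G1 X53.152 Y52.228 F3909
G1 X61.882 Y49.143
G1 X68.056 Y49.296
M5
G00 X21.267 Y64.164
M3 S428
G1 X45.572 Y64.164 F3909
G1 X45.572 Y43.746
G1 X21.267 Y43.746
G1 X21.267 Y64.164
M5
G00 X47.164 Y37.726
M3 S428
G1 X13.153 Y19.942 F3909
M5
G00 X0.000 Y0.000

Since the viewBox matches the mm dimensions, user units are millimetres directly. The only transform is the Y-flip y_m = 70.719 − y_svg.

Shape 1 is a rectangle drawn with `<path>`. Its stroke #ff8800 means engrave at S428, F3909. After flipping Y the toolpath is (30.178,41.680) → (60.932,41.680) → (60.932,31.306) → (30.178,31.306) → (30.178,41.680), returning to the start.

Shape 2 is a quadratic bezier drawn with `<path>`. Its stroke #ff00ff means score at S564, F1679. After flipping Y the toolpath is (52.660,26.597) → (45.753,47.100) → (41.667,55.062) → (40.400,50.485).

Shape 3 is a cubic bezier drawn with `<path>`. Its stroke #ff00ff means score at S564, F1679. After flipping Y the toolpath is (52.808,12.975) → (59.692,7.810) → (73.415,4.728) → (67.094,15.741).

Shape 4 is a quadratic bezier drawn with `<path>`. Its stroke #ff8800 means engrave at S428, F3909. After flipping Y the toolpath is (41.866,58.551) → (53.152,52.228) → (61.882,49.143) → (68.056,49.296).

Shape 5 is a rectangle drawn with `<rect>`. Its stroke #ff8800 means engrave at S428, F3909. After flipping Y the toolpath is (21.267,64.164) → (45.572,64.164) → (45.572,43.746) → (21.267,43.746) → (21.267,64.164), returning to the start.

Shape 6 is a line segment drawn with `<polyline>`. Its stroke #ff8800 means engrave at S428, F3909. After flipping Y the toolpath is (47.164,37.726) → (13.153,19.942).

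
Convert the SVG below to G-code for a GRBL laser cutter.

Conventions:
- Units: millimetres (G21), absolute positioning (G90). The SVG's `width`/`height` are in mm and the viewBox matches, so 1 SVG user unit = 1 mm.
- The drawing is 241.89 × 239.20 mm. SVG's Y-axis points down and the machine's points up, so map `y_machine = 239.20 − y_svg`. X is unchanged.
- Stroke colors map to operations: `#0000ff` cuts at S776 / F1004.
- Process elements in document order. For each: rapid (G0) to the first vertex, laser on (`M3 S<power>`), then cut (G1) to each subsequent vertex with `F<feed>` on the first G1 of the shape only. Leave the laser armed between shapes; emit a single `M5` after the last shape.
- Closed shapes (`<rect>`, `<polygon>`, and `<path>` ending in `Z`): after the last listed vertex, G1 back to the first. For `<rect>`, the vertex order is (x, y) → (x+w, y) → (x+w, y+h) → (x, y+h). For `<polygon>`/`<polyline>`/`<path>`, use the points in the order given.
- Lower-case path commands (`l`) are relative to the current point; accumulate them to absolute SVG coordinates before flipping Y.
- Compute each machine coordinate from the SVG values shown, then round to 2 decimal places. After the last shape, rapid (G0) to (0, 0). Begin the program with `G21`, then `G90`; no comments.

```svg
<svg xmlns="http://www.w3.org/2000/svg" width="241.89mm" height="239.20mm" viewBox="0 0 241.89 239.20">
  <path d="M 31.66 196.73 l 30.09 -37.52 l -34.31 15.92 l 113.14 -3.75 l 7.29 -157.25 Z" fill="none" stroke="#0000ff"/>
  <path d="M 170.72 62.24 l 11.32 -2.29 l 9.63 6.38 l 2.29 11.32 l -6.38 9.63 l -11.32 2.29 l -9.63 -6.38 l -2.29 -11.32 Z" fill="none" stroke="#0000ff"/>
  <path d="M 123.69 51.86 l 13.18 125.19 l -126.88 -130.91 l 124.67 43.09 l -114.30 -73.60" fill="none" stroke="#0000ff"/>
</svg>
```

G21
G90
G0 X31.66 Y42.47
M3 S776
G1 X61.75 Y79.99 F1004
G1 X27.44 Y64.07
G1 X140.58 Y67.82
G1 X147.87 Y225.07
G1 X31.66 Y42.47
G0 X170.72 Y176.96
M3 S776
G1 X182.04 Y179.25 F1004
G1 X191.67 Y172.87
G1 X193.96 Y161.55
G1 X187.58 Y151.92
G1 X176.26 Y149.63
G1 X166.63 Y156.01
G1 X164.34 Y167.33
G1 X170.72 Y176.96
G0 X123.69 Y187.34
M3 S776
G1 X136.87 Y62.15 F1004
G1 X9.99 Y193.06
G1 X134.66 Y149.97
G1 X20.36 Y223.57
M5
G0 X0.00 Y0.00

1 u = 1 mm; y_m = 239.20 − y.

[1] `<path>` closed polygon, #0000ff→cut S776 F1004: (31.66,42.47) → (61.75,79.99) → (27.44,64.07) → (140.58,67.82) → (147.87,225.07) → (31.66,42.47) (closed)

[2] `<path>` regular polygon, #0000ff→cut S776 F1004: (170.72,176.96) → (182.04,179.25) → (191.67,172.87) → (193.96,161.55) → (187.58,151.92) → (176.26,149.63) → (166.63,156.01) → (164.34,167.33) → (170.72,176.96) (closed)

[3] `<path>` open polyline, #0000ff→cut S776 F1004: (123.69,187.34) → (136.87,62.15) → (9.99,193.06) → (134.66,149.97) → (20.36,223.57)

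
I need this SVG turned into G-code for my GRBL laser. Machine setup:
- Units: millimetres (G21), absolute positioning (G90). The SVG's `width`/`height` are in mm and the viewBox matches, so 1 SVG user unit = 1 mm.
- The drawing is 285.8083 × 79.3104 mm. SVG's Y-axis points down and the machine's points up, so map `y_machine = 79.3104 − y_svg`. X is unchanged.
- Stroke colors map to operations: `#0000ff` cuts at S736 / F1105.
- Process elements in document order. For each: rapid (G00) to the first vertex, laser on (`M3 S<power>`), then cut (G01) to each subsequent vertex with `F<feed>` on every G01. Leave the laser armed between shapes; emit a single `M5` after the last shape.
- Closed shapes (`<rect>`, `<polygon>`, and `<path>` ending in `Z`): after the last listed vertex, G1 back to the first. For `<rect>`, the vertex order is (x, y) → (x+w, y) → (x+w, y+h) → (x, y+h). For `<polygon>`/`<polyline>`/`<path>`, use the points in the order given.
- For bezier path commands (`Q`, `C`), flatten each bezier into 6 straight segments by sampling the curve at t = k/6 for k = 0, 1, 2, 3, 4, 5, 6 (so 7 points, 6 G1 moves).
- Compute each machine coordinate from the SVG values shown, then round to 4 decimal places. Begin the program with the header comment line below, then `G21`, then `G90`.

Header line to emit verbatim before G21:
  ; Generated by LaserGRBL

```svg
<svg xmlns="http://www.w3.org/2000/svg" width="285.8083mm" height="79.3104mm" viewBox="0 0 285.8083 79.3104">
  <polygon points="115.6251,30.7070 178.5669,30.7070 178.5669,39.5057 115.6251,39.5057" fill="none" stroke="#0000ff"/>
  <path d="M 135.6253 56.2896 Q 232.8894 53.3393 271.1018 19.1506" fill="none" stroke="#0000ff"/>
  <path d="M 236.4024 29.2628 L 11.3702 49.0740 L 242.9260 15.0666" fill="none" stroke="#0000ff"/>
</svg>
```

Since the viewBox matches the mm dimensions, user units are millimetres directly. The only transform is the Y-flip y_m = 79.3104 − y_svg.

Shape 1 is a rectangle drawn with `<polygon>`. Its stroke #0000ff means cut at S736, F1105. After flipping Y the toolpath is (115.6251,48.6034) → (178.5669,48.6034) → (178.5669,39.8047) → (115.6251,39.8047) → (115.6251,48.6034), returning to the start.

Shape 2 is a quadratic bezier drawn with `<path>`. Its stroke #0000ff means cut at S736, F1105. After flipping Y the toolpath is (135.6253,23.0208) → (166.4063,24.8720) → (193.9067,28.4586) → (218.1265,33.7807) → (239.0656,40.8383) → (256.7240,49.6313) → (271.1018,60.1598).

Shape 3 is a open polyline drawn with `<path>`. Its stroke #0000ff means cut at S736, F1105. After flipping Y the toolpath is (236.4024,50.0476) → (11.3702,30.2364) → (242.9260,64.2438).

; Generated by LaserGRBL
G21
G90
G00 X115.6251 Y48.6034
M3 S736
G01 X178.5669 Y48.6034 F1105
G01 X178.5669 Y39.8047 F1105
G01 X115.6251 Y39.8047 F1105
G01 X115.6251 Y48.6034 F1105
G00 X135.6253 Y23.0208
M3 S736
G01 X166.4063 Y24.8720 F1105
G01 X193.9067 Y28.4586 F1105
G01 X218.1265 Y33.7807 F1105
G01 X239.0656 Y40.8383 F1105
G01 X256.7240 Y49.6313 F1105
G01 X271.1018 Y60.1598 F1105
G00 X236.4024 Y50.0476
M3 S736
G01 X11.3702 Y30.2364 F1105
G01 X242.9260 Y64.2438 F1105
M5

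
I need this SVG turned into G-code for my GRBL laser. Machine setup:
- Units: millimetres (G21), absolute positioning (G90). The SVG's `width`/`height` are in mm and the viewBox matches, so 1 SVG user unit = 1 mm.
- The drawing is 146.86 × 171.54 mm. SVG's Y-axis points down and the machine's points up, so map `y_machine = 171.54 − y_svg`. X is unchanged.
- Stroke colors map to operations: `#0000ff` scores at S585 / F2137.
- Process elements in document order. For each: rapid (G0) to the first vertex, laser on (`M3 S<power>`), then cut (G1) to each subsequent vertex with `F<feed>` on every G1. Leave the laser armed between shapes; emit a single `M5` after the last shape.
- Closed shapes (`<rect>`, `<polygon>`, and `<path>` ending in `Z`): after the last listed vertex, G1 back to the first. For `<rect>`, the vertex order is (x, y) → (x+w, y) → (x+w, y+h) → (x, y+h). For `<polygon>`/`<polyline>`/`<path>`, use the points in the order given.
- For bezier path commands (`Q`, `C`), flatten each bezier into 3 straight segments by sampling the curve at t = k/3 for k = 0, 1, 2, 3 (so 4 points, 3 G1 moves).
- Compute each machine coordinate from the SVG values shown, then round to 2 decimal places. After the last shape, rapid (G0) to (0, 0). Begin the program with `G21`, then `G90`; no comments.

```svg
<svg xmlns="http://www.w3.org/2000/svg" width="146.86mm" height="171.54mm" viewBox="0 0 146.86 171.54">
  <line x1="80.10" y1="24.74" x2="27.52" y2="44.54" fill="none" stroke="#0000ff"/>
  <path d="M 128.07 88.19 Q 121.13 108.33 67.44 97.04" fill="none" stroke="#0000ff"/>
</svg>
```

G21
G90
G0 X80.10 Y146.80
M3 S585
G1 X27.52 Y127.00 F2137
G0 X128.07 Y83.35
M3 S585
G1 X118.25 Y73.42 F2137
G1 X98.04 Y70.47 F2137
G1 X67.44 Y74.50 F2137
M5
G0 X0.00 Y0.00

Since the viewBox matches the mm dimensions, user units are millimetres directly. The only transform is the Y-flip y_m = 171.54 − y_svg.

Shape 1 is a line segment drawn with `<line>`. Its stroke #0000ff means score at S585, F2137. After flipping Y the toolpath is (80.10,146.80) → (27.52,127.00).

Shape 2 is a quadratic bezier drawn with `<path>`. Its stroke #0000ff means score at S585, F2137. After flipping Y the toolpath is (128.07,83.35) → (118.25,73.42) → (98.04,70.47) → (67.44,74.50).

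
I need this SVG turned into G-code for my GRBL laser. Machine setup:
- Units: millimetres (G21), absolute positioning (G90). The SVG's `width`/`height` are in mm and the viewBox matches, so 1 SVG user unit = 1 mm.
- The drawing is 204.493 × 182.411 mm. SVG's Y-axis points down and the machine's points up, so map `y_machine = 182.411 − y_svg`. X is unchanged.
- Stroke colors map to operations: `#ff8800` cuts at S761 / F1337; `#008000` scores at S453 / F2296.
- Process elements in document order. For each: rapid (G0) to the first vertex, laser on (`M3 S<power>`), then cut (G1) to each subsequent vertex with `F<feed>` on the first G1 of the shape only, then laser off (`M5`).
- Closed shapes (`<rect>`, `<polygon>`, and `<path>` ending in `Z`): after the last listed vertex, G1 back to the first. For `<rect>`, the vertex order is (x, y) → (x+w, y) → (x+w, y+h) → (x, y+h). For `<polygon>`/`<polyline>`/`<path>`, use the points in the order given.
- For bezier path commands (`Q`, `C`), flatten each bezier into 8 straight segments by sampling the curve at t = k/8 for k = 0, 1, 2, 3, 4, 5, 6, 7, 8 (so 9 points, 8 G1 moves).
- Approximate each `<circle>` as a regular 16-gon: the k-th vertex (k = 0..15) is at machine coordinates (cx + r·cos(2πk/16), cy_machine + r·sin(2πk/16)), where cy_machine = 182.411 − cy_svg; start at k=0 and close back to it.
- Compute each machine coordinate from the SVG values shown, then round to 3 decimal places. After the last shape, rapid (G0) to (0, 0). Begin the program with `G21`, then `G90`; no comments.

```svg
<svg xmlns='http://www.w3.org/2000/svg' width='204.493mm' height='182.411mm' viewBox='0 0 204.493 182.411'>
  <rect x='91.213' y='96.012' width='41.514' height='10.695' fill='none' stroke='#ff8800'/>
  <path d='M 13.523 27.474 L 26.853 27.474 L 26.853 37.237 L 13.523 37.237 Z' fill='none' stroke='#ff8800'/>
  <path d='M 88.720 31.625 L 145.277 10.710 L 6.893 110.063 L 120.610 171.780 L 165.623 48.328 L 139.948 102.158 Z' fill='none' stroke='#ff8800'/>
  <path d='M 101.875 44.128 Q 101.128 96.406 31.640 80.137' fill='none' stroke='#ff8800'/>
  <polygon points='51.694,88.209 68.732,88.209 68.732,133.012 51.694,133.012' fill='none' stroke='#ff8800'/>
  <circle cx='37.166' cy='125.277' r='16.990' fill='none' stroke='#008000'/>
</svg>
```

Since the viewBox matches the mm dimensions, user units are millimetres directly. The only transform is the Y-flip y_m = 182.411 − y_svg.

Shape 1 is a rectangle drawn with `<rect>`. Its stroke #ff8800 means cut at S761, F1337. After flipping Y the toolpath is (91.213,86.399) → (132.727,86.399) → (132.727,75.704) → (91.213,75.704) → (91.213,86.399), returning to the start.

Shape 2 is a rectangle drawn with `<path>`. Its stroke #ff8800 means cut at S761, F1337. After flipping Y the toolpath is (13.523,154.937) → (26.853,154.937) → (26.853,145.174) → (13.523,145.174) → (13.523,154.937), returning to the start.

Shape 3 is a closed polygon drawn with `<path>`. Its stroke #ff8800 means cut at S761, F1337. After flipping Y the toolpath is (88.720,150.786) → (145.277,171.701) → (6.893,72.348) → (120.610,10.631) → (165.623,134.083) → (139.948,80.253) → (88.720,150.786), returning to the start.

Shape 4 is a quadratic bezier drawn with `<path>`. Its stroke #ff8800 means cut at S761, F1337. After flipping Y the toolpath is (101.875,138.283) → (100.614,126.285) → (97.205,116.428) → (91.648,108.714) → (83.943,103.142) → (74.089,99.712) → (62.088,98.424) → (47.938,99.278) → (31.640,102.274).

Shape 5 is a rectangle drawn with `<polygon>`. Its stroke #ff8800 means cut at S761, F1337. After flipping Y the toolpath is (51.694,94.202) → (68.732,94.202) → (68.732,49.399) → (51.694,49.399) → (51.694,94.202), returning to the start.

Shape 6 is a circle drawn with `<circle>`. Its stroke #008000 means score at S453, F2296. After flipping Y the toolpath is (54.156,57.134) → (52.863,63.636) → (49.180,69.148) → (43.668,72.831) → (37.166,74.124) → (30.664,72.831) → (25.152,69.148) → (21.469,63.636) → (20.176,57.134) → (21.469,50.632) → (25.152,45.120) → (30.664,41.437) → (37.166,40.144) → (43.668,41.437) → (49.180,45.120) → (52.863,50.632) → (54.156,57.134), returning to the start.

G21
G90
G0 X91.213 Y86.399
M3 S761
G1 X132.727 Y86.399 F1337
G1 X132.727 Y75.704
G1 X91.213 Y75.704
G1 X91.213 Y86.399
M5
G0 X13.523 Y154.937
M3 S761
G1 X26.853 Y154.937 F1337
G1 X26.853 Y145.174
G1 X13.523 Y145.174
G1 X13.523 Y154.937
M5
G0 X88.720 Y150.786
M3 S761
G1 X145.277 Y171.701 F1337
G1 X6.893 Y72.348
G1 X120.610 Y10.631
G1 X165.623 Y134.083
G1 X139.948 Y80.253
G1 X88.720 Y150.786
M5
G0 X101.875 Y138.283
M3 S761
G1 X100.614 Y126.285 F1337
G1 X97.205 Y116.428
G1 X91.648 Y108.714
G1 X83.943 Y103.142
G1 X74.089 Y99.712
G1 X62.088 Y98.424
G1 X47.938 Y99.278
G1 X31.640 Y102.274
M5
G0 X51.694 Y94.202
M3 S761
G1 X68.732 Y94.202 F1337
G1 X68.732 Y49.399
G1 X51.694 Y49.399
G1 X51.694 Y94.202
M5
G0 X54.156 Y57.134
M3 S453
G1 X52.863 Y63.636 F2296
G1 X49.180 Y69.148
G1 X43.668 Y72.831
G1 X37.166 Y74.124
G1 X30.664 Y72.831
G1 X25.152 Y69.148
G1 X21.469 Y63.636
G1 X20.176 Y57.134
G1 X21.469 Y50.632
G1 X25.152 Y45.120
G1 X30.664 Y41.437
G1 X37.166 Y40.144
G1 X43.668 Y41.437
G1 X49.180 Y45.120
G1 X52.863 Y50.632
G1 X54.156 Y57.134
M5
G0 X0.000 Y0.000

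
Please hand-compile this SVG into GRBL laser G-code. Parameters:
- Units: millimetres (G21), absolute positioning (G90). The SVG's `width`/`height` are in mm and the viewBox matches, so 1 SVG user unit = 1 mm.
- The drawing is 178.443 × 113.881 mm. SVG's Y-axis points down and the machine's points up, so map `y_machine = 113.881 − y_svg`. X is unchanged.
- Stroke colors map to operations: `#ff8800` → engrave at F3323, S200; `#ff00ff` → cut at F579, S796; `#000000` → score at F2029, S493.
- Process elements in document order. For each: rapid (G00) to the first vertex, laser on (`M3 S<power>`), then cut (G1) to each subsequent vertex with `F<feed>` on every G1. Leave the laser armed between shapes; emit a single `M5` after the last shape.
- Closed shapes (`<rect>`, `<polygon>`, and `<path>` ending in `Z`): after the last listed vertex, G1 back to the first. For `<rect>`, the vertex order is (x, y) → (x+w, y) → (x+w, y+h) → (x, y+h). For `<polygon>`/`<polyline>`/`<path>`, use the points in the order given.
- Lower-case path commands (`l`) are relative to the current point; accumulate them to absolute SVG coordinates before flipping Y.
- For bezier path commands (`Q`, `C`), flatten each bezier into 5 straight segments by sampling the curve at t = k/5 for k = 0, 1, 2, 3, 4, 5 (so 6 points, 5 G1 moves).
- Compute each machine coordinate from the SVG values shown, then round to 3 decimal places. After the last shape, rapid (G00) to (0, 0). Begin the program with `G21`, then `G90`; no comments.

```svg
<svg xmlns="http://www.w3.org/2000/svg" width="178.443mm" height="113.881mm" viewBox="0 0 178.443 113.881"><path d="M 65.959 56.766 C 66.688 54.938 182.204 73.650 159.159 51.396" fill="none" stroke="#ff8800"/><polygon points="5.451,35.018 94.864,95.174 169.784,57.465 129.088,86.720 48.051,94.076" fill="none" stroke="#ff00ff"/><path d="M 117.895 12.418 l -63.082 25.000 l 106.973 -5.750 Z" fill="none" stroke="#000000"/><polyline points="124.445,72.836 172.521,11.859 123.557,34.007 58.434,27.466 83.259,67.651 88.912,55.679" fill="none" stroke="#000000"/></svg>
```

G21
G90
G00 X65.959 Y57.115
M3 S200
G1 X78.144 Y56.239 F3323
G1 X105.717 Y53.386 F3323
G1 X136.518 Y51.507 F3323
G1 X158.385 Y53.556 F3323
G1 X159.159 Y62.485 F3323
G00 X5.451 Y78.863
M3 S796
G1 X94.864 Y18.707 F579
G1 X169.784 Y56.416 F579
G1 X129.088 Y27.161 F579
G1 X48.051 Y19.805 F579
G1 X5.451 Y78.863 F579
G00 X117.895 Y101.463
M3 S493
G1 X54.813 Y76.463 F2029
G1 X161.786 Y82.213 F2029
G1 X117.895 Y101.463 F2029
G00 X124.445 Y41.045
M3 S493
G1 X172.521 Y102.022 F2029
G1 X123.557 Y79.874 F2029
G1 X58.434 Y86.415 F2029
G1 X83.259 Y46.230 F2029
G1 X88.912 Y58.202 F2029
M5
G00 X0.000 Y0.000

Since the viewBox matches the mm dimensions, user units are millimetres directly. The only transform is the Y-flip y_m = 113.881 − y_svg.

Shape 1 is a cubic bezier drawn with `<path>`. Its stroke #ff8800 means engrave at S200, F3323. After flipping Y the toolpath is (65.959,57.115) → (78.144,56.239) → (105.717,53.386) → (136.518,51.507) → (158.385,53.556) → (159.159,62.485).

Shape 2 is a closed polygon drawn with `<polygon>`. Its stroke #ff00ff means cut at S796, F579. After flipping Y the toolpath is (5.451,78.863) → (94.864,18.707) → (169.784,56.416) → (129.088,27.161) → (48.051,19.805) → (5.451,78.863), returning to the start.

Shape 3 is a closed polygon drawn with `<path>`. Its stroke #000000 means score at S493, F2029. After flipping Y the toolpath is (117.895,101.463) → (54.813,76.463) → (161.786,82.213) → (117.895,101.463), returning to the start.

Shape 4 is a open polyline drawn with `<polyline>`. Its stroke #000000 means score at S493, F2029. After flipping Y the toolpath is (124.445,41.045) → (172.521,102.022) → (123.557,79.874) → (58.434,86.415) → (83.259,46.230) → (88.912,58.202).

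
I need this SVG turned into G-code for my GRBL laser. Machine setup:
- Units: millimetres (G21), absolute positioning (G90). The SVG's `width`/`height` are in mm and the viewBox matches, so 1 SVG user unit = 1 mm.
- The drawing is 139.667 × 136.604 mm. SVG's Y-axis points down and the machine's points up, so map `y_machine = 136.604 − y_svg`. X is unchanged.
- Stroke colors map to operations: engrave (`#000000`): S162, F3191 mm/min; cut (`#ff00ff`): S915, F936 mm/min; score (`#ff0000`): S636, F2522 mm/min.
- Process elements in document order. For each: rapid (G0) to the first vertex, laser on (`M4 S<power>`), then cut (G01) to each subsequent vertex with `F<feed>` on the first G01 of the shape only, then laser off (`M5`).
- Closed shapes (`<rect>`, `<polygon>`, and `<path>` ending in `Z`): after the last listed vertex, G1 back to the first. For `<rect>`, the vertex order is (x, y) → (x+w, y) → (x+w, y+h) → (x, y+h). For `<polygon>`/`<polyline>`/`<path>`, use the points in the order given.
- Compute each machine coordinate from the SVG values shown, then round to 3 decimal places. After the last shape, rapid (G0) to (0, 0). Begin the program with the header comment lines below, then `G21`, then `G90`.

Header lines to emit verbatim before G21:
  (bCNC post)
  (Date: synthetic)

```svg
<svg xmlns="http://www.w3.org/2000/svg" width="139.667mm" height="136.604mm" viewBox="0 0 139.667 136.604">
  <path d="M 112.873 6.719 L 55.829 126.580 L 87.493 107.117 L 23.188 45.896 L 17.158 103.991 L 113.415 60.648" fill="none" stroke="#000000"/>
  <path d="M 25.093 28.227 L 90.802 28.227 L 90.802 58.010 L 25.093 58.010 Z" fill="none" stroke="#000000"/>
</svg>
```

Since the viewBox matches the mm dimensions, user units are millimetres directly. The only transform is the Y-flip y_m = 136.604 − y_svg.

Shape 1 is a open polyline drawn with `<path>`. Its stroke #000000 means engrave at S162, F3191. After flipping Y the toolpath is (112.873,129.885) → (55.829,10.024) → (87.493,29.487) → (23.188,90.708) → (17.158,32.613) → (113.415,75.956).

Shape 2 is a rectangle drawn with `<path>`. Its stroke #000000 means engrave at S162, F3191. After flipping Y the toolpath is (25.093,108.377) → (90.802,108.377) → (90.802,78.594) → (25.093,78.594) → (25.093,108.377), returning to the start.

(bCNC post)
(Date: synthetic)
G21
G90
G0 X112.873 Y129.885
M4 S162
G01 X55.829 Y10.024 F3191
G01 X87.493 Y29.487
G01 X23.188 Y90.708
G01 X17.158 Y32.613
G01 X113.415 Y75.956
M5
G0 X25.093 Y108.377
M4 S162
G01 X90.802 Y108.377 F3191
G01 X90.802 Y78.594
G01 X25.093 Y78.594
G01 X25.093 Y108.377
M5
G0 X0.000 Y0.000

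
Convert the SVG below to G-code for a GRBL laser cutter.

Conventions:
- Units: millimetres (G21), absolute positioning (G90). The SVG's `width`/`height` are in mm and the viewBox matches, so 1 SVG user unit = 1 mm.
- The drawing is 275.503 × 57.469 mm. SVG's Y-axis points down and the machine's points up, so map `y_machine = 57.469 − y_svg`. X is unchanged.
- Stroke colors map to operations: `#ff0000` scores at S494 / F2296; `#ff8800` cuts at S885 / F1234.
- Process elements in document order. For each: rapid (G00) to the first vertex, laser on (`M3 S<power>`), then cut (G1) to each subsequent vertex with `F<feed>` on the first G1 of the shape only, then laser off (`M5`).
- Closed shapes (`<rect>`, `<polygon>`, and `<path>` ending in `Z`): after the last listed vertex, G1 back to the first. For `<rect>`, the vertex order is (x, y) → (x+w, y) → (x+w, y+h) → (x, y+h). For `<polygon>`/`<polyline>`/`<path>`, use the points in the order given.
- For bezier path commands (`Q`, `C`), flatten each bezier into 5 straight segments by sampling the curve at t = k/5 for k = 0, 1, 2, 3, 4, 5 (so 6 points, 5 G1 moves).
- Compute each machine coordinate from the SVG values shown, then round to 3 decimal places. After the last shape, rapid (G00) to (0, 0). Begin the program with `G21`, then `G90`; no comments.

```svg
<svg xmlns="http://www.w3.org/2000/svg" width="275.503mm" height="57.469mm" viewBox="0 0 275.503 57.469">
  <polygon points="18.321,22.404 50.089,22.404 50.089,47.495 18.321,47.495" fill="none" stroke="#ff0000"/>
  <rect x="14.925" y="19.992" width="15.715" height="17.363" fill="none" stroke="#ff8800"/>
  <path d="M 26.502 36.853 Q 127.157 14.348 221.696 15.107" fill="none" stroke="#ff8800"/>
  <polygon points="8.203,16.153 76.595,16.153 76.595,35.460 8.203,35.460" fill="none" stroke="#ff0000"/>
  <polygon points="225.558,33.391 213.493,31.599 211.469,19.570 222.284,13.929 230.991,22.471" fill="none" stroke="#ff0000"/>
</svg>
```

G21
G90
G00 X18.321 Y35.065
M3 S494
G1 X50.089 Y35.065 F2296
G1 X50.089 Y9.974
G1 X18.321 Y9.974
G1 X18.321 Y35.065
M5
G00 X14.925 Y37.477
M3 S885
G1 X30.640 Y37.477 F1234
G1 X30.640 Y20.114
G1 X14.925 Y20.114
G1 X14.925 Y37.477
M5
G00 X26.502 Y20.616
M3 S885
G1 X66.519 Y28.687 F1234
G1 X106.047 Y34.898
G1 X145.086 Y39.247
G1 X183.636 Y41.735
G1 X221.696 Y42.362
M5
G00 X8.203 Y41.316
M3 S494
G1 X76.595 Y41.316 F2296
G1 X76.595 Y22.009
G1 X8.203 Y22.009
G1 X8.203 Y41.316
M5
G00 X225.558 Y24.078
M3 S494
G1 X213.493 Y25.870 F2296
G1 X211.469 Y37.899
G1 X222.284 Y43.540
G1 X230.991 Y34.998
G1 X225.558 Y24.078
M5
G00 X0.000 Y0.000

1 u = 1 mm; y_m = 57.469 − y.

[1] `<polygon>` rectangle, #ff0000→score S494 F2296: (18.321,35.065) → (50.089,35.065) → (50.089,9.974) → (18.321,9.974) → (18.321,35.065) (closed)

[2] `<rect>` rectangle, #ff8800→cut S885 F1234: (14.925,37.477) → (30.640,37.477) → (30.640,20.114) → (14.925,20.114) → (14.925,37.477) (closed)

[3] `<path>` quadratic bezier, #ff8800→cut S885 F1234: (26.502,20.616) → (66.519,28.687) → (106.047,34.898) → (145.086,39.247) → (183.636,41.735) → (221.696,42.362)

[4] `<polygon>` rectangle, #ff0000→score S494 F2296: (8.203,41.316) → (76.595,41.316) → (76.595,22.009) → (8.203,22.009) → (8.203,41.316) (closed)

[5] `<polygon>` regular polygon, #ff0000→score S494 F2296: (225.558,24.078) → (213.493,25.870) → (211.469,37.899) → (222.284,43.540) → (230.991,34.998) → (225.558,24.078) (closed)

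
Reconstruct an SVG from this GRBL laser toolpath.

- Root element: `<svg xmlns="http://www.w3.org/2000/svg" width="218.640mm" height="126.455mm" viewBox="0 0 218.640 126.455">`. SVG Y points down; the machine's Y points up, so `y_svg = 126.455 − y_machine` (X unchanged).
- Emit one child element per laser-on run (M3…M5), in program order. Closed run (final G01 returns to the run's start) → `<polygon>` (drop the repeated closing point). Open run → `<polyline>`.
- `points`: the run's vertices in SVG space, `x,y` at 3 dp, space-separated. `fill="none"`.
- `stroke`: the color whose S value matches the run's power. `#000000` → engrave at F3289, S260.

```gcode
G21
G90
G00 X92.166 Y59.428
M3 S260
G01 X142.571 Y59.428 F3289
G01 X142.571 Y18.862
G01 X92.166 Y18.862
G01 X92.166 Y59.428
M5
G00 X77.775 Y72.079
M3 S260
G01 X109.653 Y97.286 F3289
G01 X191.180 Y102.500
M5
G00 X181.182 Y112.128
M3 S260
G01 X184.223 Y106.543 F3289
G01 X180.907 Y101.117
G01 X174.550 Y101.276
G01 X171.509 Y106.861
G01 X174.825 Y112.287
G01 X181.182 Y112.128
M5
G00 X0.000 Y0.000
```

<svg xmlns="http://www.w3.org/2000/svg" width="218.640mm" height="126.455mm" viewBox="0 0 218.640 126.455">
  <polygon points="92.166,67.027 142.571,67.027 142.571,107.593 92.166,107.593" fill="none" stroke="#000000"/>
  <polyline points="77.775,54.376 109.653,29.169 191.180,23.955" fill="none" stroke="#000000"/>
  <polygon points="181.182,14.327 184.223,19.912 180.907,25.338 174.550,25.179 171.509,19.594 174.825,14.168" fill="none" stroke="#000000"/>
</svg>

y_svg = 126.455 − y_m. Every run uses S260, so all elements get stroke `#000000` (engrave).

[1] closed run; points: 92.166,67.027 142.571,67.027 142.571,107.593 92.166,107.593

[2] open run; points: 77.775,54.376 109.653,29.169 191.180,23.955

[3] closed run; points: 181.182,14.327 184.223,19.912 180.907,25.338 174.550,25.179 171.509,19.594 174.825,14.168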